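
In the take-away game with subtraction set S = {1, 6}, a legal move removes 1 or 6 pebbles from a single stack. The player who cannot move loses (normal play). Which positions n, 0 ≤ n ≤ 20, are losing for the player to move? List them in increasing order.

0, 2, 4, 7, 9, 11, 14, 16, 18

n :  0  1  2  3  4  5  6  7  8  9 10 11 12 13 14 15 16 17 18 19 20
G :  0  1  0  1  0  1  2  0  1  0  1  0  1  2  0  1  0  1  0  1  2
P-positions are exactly the n with G(n) = 0.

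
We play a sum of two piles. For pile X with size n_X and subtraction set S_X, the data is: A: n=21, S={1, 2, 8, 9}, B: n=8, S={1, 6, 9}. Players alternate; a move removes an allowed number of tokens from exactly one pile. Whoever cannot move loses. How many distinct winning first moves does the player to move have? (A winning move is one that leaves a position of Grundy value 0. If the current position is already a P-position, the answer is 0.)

0

Pile A, S = {1, 2, 8, 9}:
G(0) = 0
G(1) = mex{0} = 1
G(2) = mex{1,0} = 2
G(3) = mex{2,1} = 0
G(4) = mex{0,2} = 1
G(5) = mex{1,0} = 2
G(6) = mex{2,1} = 0
G(7) = mex{0,2} = 1
G(8) = mex{1,0,0} = 2
G(9) = mex{2,1,1,0} = 3
G(10) = mex{3,2,2,1} = 0
G(11) = mex{0,3,0,2} = 1
G(12) = mex{1,0,1,0} = 2
G(13) = mex{2,1,2,1} = 0
G(14) = mex{0,2,0,2} = 1
G(15) = mex{1,0,1,0} = 2
G(16) = mex{2,1,2,1} = 0
G(17) = mex{0,2,3,2} = 1
G(18) = mex{1,0,0,3} = 2
G(19) = mex{2,1,1,0} = 3
G(20) = mex{3,2,2,1} = 0
G(21) = mex{0,3,0,2} = 1
G_A(21) = 1.
Pile B, S = {1, 6, 9}:
G(0) = 0
G(1) = mex{0} = 1
G(2) = mex{1} = 0
G(3) = mex{0} = 1
G(4) = mex{1} = 0
G(5) = mex{0} = 1
G(6) = mex{1,0} = 2
G(7) = mex{2,1} = 0
G(8) = mex{0,0} = 1
G_B(8) = 1.
Combined Grundy value = 1 ⊕ 1 = 0.
A winning move leaves total XOR = 0, i.e. changes one component's Grundy value g to g ⊕ X where X is the current total.
Pile A: target g' = 1⊕0 = 1, but every legal move changes the Grundy value (mex property), so 0 moves.
Pile B: target g' = 1⊕0 = 1, but every legal move changes the Grundy value (mex property), so 0 moves.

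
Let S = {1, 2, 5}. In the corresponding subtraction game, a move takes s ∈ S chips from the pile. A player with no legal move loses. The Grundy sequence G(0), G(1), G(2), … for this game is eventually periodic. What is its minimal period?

G(0) = 0
G(1) = mex{0} = 1
G(2) = mex{1,0} = 2
G(3) = mex{2,1} = 0
G(4) = mex{0,2} = 1
G(5) = mex{1,0,0} = 2
G(6) = mex{2,1,1} = 0
G(7) = mex{0,2,2} = 1
G(8) = mex{1,0,0} = 2
G(9) = mex{2,1,1} = 0
G(10) = mex{0,2,2} = 1
G(11) = mex{1,0,0} = 2
G(12) = mex{2,1,1} = 0
G(13) = mex{0,2,2} = 1
G(14) = mex{1,0,0} = 2
G(n+3) = G(n) holds for n = 0,…,4 (a full window of length max(S) = 5), so the sequence is purely periodic with period 3.

3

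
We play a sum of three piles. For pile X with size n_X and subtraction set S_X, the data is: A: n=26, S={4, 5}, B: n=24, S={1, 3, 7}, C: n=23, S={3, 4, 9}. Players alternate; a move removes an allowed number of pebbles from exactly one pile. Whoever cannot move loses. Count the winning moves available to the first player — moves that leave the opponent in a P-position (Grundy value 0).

2

Pile A, S = {4, 5}:
G(0) = 0
G(1) = mex{} = 0
G(2) = mex{} = 0
G(3) = mex{} = 0
G(4) = mex{0} = 1
G(5) = mex{0,0} = 1
G(6) = mex{0,0} = 1
G(7) = mex{0,0} = 1
G(8) = mex{1,0} = 2
G(9) = mex{1,1} = 0
G(10) = mex{1,1} = 0
G(11) = mex{1,1} = 0
G(12) = mex{2,1} = 0
G(13) = mex{0,2} = 1
G(14) = mex{0,0} = 1
G(15) = mex{0,0} = 1
G(16) = mex{0,0} = 1
G(17) = mex{1,0} = 2
G(18) = mex{1,1} = 0
G(19) = mex{1,1} = 0
G(20) = mex{1,1} = 0
G(21) = mex{2,1} = 0
G(22) = mex{0,2} = 1
G(23) = mex{0,0} = 1
G(24) = mex{0,0} = 1
G(25) = mex{0,0} = 1
G(26) = mex{1,0} = 2
G_A(26) = 2.
Pile B, S = {1, 3, 7}:
G(0) = 0
G(1) = mex{0} = 1
G(2) = mex{1} = 0
G(3) = mex{0,0} = 1
G(4) = mex{1,1} = 0
G(5) = mex{0,0} = 1
G(6) = mex{1,1} = 0
G(7) = mex{0,0,0} = 1
G(8) = mex{1,1,1} = 0
G(9) = mex{0,0,0} = 1
G(10) = mex{1,1,1} = 0
G(11) = mex{0,0,0} = 1
G(12) = mex{1,1,1} = 0
G(13) = mex{0,0,0} = 1
G(14) = mex{1,1,1} = 0
G(15) = mex{0,0,0} = 1
G(16) = mex{1,1,1} = 0
G(17) = mex{0,0,0} = 1
G(18) = mex{1,1,1} = 0
G(19) = mex{0,0,0} = 1
G(20) = mex{1,1,1} = 0
G(21) = mex{0,0,0} = 1
G(22) = mex{1,1,1} = 0
G(23) = mex{0,0,0} = 1
G(24) = mex{1,1,1} = 0
G_B(24) = 0.
Pile C, S = {3, 4, 9}:
n :  0  1  2  3  4  5  6  7  8  9 10 11 12 13 14 15 16 17 18 19 20 21 22 23
G :  0  0  0  1  1  1  2  0  0  3  1  1  2  0  0  0  1  1  1  2  0  0  3  1
G_C(23) = 1.
Combined Grundy value = 2 ⊕ 0 ⊕ 1 = 3.
A winning move leaves total XOR = 0, i.e. changes one component's Grundy value g to g ⊕ X where X is the current total.
Pile A: need g' = 2⊕3 = 1. Options: 26−4→G=1, 26−5→G=0. Hits: 1.
Pile B: need g' = 0⊕3 = 3. Options: 24−1→G=1, 24−3→G=1, 24−7→G=1. Hits: 0.
Pile C: need g' = 1⊕3 = 2. Options: 23−3→G=0, 23−4→G=2, 23−9→G=0. Hits: 1.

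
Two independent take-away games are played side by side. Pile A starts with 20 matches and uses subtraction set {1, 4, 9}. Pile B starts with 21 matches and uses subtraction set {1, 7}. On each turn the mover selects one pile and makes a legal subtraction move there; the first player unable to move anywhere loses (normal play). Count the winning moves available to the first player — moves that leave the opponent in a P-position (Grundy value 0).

4

Pile A, S = {1, 4, 9}:
n :  0  1  2  3  4  5  6  7  8  9 10 11 12 13 14 15 16 17 18 19 20
G :  0  1  0  1  2  0  1  0  1  2  0  1  0  1  2  0  1  0  1  2  0
G_A(20) = 0.
Pile B, S = {1, 7}:
G(0) = 0
G(1) = mex{0} = 1
G(2) = mex{1} = 0
G(3) = mex{0} = 1
G(4) = mex{1} = 0
G(5) = mex{0} = 1
G(6) = mex{1} = 0
G(7) = mex{0,0} = 1
G(8) = mex{1,1} = 0
G(9) = mex{0,0} = 1
G(10) = mex{1,1} = 0
G(11) = mex{0,0} = 1
G(12) = mex{1,1} = 0
G(13) = mex{0,0} = 1
G(14) = mex{1,1} = 0
G(15) = mex{0,0} = 1
G(16) = mex{1,1} = 0
G(17) = mex{0,0} = 1
G(18) = mex{1,1} = 0
G(19) = mex{0,0} = 1
G(20) = mex{1,1} = 0
G(21) = mex{0,0} = 1
G_B(21) = 1.
Combined Grundy value = 0 ⊕ 1 = 1.
A winning move leaves total XOR = 0, i.e. changes one component's Grundy value g to g ⊕ X where X is the current total.
Pile A: need g' = 0⊕1 = 1. Options: 20−1→G=2, 20−4→G=1, 20−9→G=1. Hits: 2.
Pile B: need g' = 1⊕1 = 0. Options: 21−1→G=0, 21−7→G=0. Hits: 2.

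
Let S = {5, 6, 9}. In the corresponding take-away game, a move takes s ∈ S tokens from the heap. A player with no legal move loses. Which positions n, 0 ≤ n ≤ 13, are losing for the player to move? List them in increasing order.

0, 1, 2, 3, 4

G(0) = 0
G(1) = mex{} = 0
G(2) = mex{} = 0
G(3) = mex{} = 0
G(4) = mex{} = 0
G(5) = mex{0} = 1
G(6) = mex{0,0} = 1
G(7) = mex{0,0} = 1
G(8) = mex{0,0} = 1
G(9) = mex{0,0,0} = 1
G(10) = mex{1,0,0} = 2
G(11) = mex{1,1,0} = 2
G(12) = mex{1,1,0} = 2
G(13) = mex{1,1,0} = 2
P-positions are exactly the n with G(n) = 0.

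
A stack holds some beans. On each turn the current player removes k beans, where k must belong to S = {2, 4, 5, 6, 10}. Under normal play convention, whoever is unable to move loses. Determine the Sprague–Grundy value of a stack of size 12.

2

n :  0  1  2  3  4  5  6  7  8  9 10 11 12
G :  0  0  1  1  2  2  3  3  0  0  1  1  2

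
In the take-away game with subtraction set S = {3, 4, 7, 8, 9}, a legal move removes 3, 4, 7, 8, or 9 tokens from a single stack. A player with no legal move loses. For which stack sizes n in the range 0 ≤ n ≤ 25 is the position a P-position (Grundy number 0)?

0, 1, 2, 12, 13, 14, 24, 25

n :  0  1  2  3  4  5  6  7  8  9 10 11 12 13 14 15 16 17 18 19 20 21 22 23 24 25
G :  0  0  0  1  1  1  2  2  2  3  3  3  0  0  0  1  1  1  2  2  2  3  3  3  0  0
P-positions are exactly the n with G(n) = 0.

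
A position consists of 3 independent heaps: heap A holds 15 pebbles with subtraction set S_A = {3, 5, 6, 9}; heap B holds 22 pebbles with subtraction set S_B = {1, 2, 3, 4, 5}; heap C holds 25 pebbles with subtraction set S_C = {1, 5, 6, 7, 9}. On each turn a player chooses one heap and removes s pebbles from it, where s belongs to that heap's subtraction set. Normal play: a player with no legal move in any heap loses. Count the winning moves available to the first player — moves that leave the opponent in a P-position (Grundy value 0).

Heap A, S = {3, 5, 6, 9}:
G(0) = 0
G(1) = mex{} = 0
G(2) = mex{} = 0
G(3) = mex{0} = 1
G(4) = mex{0} = 1
G(5) = mex{0,0} = 1
G(6) = mex{1,0,0} = 2
G(7) = mex{1,0,0} = 2
G(8) = mex{1,1,0} = 2
G(9) = mex{2,1,1,0} = 3
G(10) = mex{2,1,1,0} = 3
G(11) = mex{2,2,1,0} = 3
G(12) = mex{3,2,2,1} = 0
G(13) = mex{3,2,2,1} = 0
G(14) = mex{3,3,2,1} = 0
G(15) = mex{0,3,3,2} = 1
G_A(15) = 1.
Heap B, S = {1, 2, 3, 4, 5}:
n :  0  1  2  3  4  5  6  7  8  9 10 11 12 13 14 15 16 17 18 19 20 21 22
G :  0  1  2  3  4  5  0  1  2  3  4  5  0  1  2  3  4  5  0  1  2  3  4
G_B(22) = 4.
Heap C, S = {1, 5, 6, 7, 9}:
G(0) = 0
G(1) = mex{0} = 1
G(2) = mex{1} = 0
G(3) = mex{0} = 1
G(4) = mex{1} = 0
G(5) = mex{0,0} = 1
G(6) = mex{1,1,0} = 2
G(7) = mex{2,0,1,0} = 3
G(8) = mex{3,1,0,1} = 2
G(9) = mex{2,0,1,0,0} = 3
G(10) = mex{3,1,0,1,1} = 2
G(11) = mex{2,2,1,0,0} = 3
G(12) = mex{3,3,2,1,1} = 0
G(13) = mex{0,2,3,2,0} = 1
G(14) = mex{1,3,2,3,1} = 0
G(15) = mex{0,2,3,2,2} = 1
G(16) = mex{1,3,2,3,3} = 0
G(17) = mex{0,0,3,2,2} = 1
G(18) = mex{1,1,0,3,3} = 2
G(19) = mex{2,0,1,0,2} = 3
G(20) = mex{3,1,0,1,3} = 2
G(21) = mex{2,0,1,0,0} = 3
G(22) = mex{3,1,0,1,1} = 2
G(23) = mex{2,2,1,0,0} = 3
G(24) = mex{3,3,2,1,1} = 0
G(25) = mex{0,2,3,2,0} = 1
G_C(25) = 1.
Combined Grundy value = 1 ⊕ 4 ⊕ 1 = 4.
A winning move leaves total XOR = 0, i.e. changes one component's Grundy value g to g ⊕ X where X is the current total.
Heap A: need g' = 1⊕4 = 5. Options: 15−3→G=0, 15−5→G=3, 15−6→G=3, 15−9→G=2. Hits: 0.
Heap B: need g' = 4⊕4 = 0. Options: 22−1→G=3, 22−2→G=2, 22−3→G=1, 22−4→G=0, 22−5→G=5. Hits: 1.
Heap C: need g' = 1⊕4 = 5. Options: 25−1→G=0, 25−5→G=2, 25−6→G=3, 25−7→G=2, 25−9→G=0. Hits: 0.

1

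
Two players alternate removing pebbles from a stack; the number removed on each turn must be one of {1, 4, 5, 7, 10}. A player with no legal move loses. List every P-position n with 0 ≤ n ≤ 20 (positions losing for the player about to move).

0, 2, 8, 11, 14, 17, 20

n :  0  1  2  3  4  5  6  7  8  9 10 11 12 13 14 15 16 17 18 19 20
G :  0  1  0  1  2  3  2  3  0  1  4  0  1  3  0  1  3  0  1  2  0
P-positions are exactly the n with G(n) = 0.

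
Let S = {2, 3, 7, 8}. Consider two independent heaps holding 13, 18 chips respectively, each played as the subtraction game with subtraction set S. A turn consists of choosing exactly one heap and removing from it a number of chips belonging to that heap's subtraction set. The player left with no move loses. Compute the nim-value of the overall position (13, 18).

All heaps use S = {2, 3, 7, 8}:
G(0) = 0
G(1) = mex{} = 0
G(2) = mex{0} = 1
G(3) = mex{0,0} = 1
G(4) = mex{1,0} = 2
G(5) = mex{1,1} = 0
G(6) = mex{2,1} = 0
G(7) = mex{0,2,0} = 1
G(8) = mex{0,0,0,0} = 1
G(9) = mex{1,0,1,0} = 2
G(10) = mex{1,1,1,1} = 0
G(11) = mex{2,1,2,1} = 0
G(12) = mex{0,2,0,2} = 1
G(13) = mex{0,0,0,0} = 1
G(14) = mex{1,0,1,0} = 2
G(15) = mex{1,1,1,1} = 0
G(16) = mex{2,1,2,1} = 0
G(17) = mex{0,2,0,2} = 1
G(18) = mex{0,0,0,0} = 1
Heap A: G(13) = 1.
Heap B: G(18) = 1.
Combined Grundy value = 1 ⊕ 1 = 0.

0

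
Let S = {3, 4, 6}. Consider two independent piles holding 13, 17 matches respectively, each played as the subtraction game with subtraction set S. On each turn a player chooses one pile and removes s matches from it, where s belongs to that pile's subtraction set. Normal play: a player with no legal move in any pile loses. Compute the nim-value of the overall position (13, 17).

3

All piles use S = {3, 4, 6}:
G(0) = 0
G(1) = mex{} = 0
G(2) = mex{} = 0
G(3) = mex{0} = 1
G(4) = mex{0,0} = 1
G(5) = mex{0,0} = 1
G(6) = mex{1,0,0} = 2
G(7) = mex{1,1,0} = 2
G(8) = mex{1,1,0} = 2
G(9) = mex{2,1,1} = 0
G(10) = mex{2,2,1} = 0
G(11) = mex{2,2,1} = 0
G(12) = mex{0,2,2} = 1
G(13) = mex{0,0,2} = 1
G(14) = mex{0,0,2} = 1
G(15) = mex{1,0,0} = 2
G(16) = mex{1,1,0} = 2
G(17) = mex{1,1,0} = 2
Pile A: G(13) = 1.
Pile B: G(17) = 2.
Combined Grundy value = 1 ⊕ 2 = 3.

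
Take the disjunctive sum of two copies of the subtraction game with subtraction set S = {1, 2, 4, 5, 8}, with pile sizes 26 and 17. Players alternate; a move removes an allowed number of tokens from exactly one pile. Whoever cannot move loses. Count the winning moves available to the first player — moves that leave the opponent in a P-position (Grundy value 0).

0

All piles use S = {1, 2, 4, 5, 8}:
n :  0  1  2  3  4  5  6  7  8  9 10 11 12 13 14 15 16 17 18 19 20 21 22 23 24 25 26
G :  0  1  2  0  1  2  0  1  2  0  1  2  0  1  2  0  1  2  0  1  2  0  1  2  0  1  2
Pile A: G(26) = 2.
Pile B: G(17) = 2.
Combined Grundy value = 2 ⊕ 2 = 0.
A winning move leaves total XOR = 0, i.e. changes one component's Grundy value g to g ⊕ X where X is the current total.
Pile A: target g' = 2⊕0 = 2, but every legal move changes the Grundy value (mex property), so 0 moves.
Pile B: target g' = 2⊕0 = 2, but every legal move changes the Grundy value (mex property), so 0 moves.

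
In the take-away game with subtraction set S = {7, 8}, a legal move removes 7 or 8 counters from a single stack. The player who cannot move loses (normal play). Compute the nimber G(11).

1

n :  0  1  2  3  4  5  6  7  8  9 10 11
G :  0  0  0  0  0  0  0  1  1  1  1  1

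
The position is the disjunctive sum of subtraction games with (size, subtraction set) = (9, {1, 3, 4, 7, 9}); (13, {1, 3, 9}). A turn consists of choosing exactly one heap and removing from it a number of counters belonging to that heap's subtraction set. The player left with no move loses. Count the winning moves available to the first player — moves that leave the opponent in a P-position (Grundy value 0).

Heap A, S = {1, 3, 4, 7, 9}:
n : 0 1 2 3 4 5 6 7 8 9
G : 0 1 0 1 2 3 2 3 0 1
G_A(9) = 1.
Heap B, S = {1, 3, 9}:
n :  0  1  2  3  4  5  6  7  8  9 10 11 12 13
G :  0  1  0  1  0  1  0  1  0  1  0  1  0  1
G_B(13) = 1.
Combined Grundy value = 1 ⊕ 1 = 0.
A winning move leaves total XOR = 0, i.e. changes one component's Grundy value g to g ⊕ X where X is the current total.
Heap A: target g' = 1⊕0 = 1, but every legal move changes the Grundy value (mex property), so 0 moves.
Heap B: target g' = 1⊕0 = 1, but every legal move changes the Grundy value (mex property), so 0 moves.

0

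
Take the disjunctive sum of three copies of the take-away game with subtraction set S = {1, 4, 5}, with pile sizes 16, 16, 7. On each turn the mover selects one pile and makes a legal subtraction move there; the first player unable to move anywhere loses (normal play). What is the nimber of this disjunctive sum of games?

3

All piles use S = {1, 4, 5}:
n :  0  1  2  3  4  5  6  7  8  9 10 11 12 13 14 15 16
G :  0  1  0  1  2  3  2  3  0  1  0  1  2  3  2  3  0
Pile A: G(16) = 0.
Pile B: G(16) = 0.
Pile C: G(7) = 3.
Combined Grundy value = 0 ⊕ 0 ⊕ 3 = 3.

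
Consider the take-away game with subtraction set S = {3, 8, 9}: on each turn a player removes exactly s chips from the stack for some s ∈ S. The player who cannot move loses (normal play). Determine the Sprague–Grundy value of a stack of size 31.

n :  0  1  2  3  4  5  6  7  8  9 10 11 12 13 14 15 16 17 18 19 20 21 22 23 24 25 26 27 28 29 30 31
G :  0  0  0  1  1  1  0  0  2  1  1  3  0  0  2  1  1  0  0  0  1  1  1  0  0  2  1  1  3  0  0  2

2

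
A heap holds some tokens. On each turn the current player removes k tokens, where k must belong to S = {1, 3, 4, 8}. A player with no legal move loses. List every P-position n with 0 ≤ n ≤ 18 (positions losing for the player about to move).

G(0) = 0
G(1) = mex{0} = 1
G(2) = mex{1} = 0
G(3) = mex{0,0} = 1
G(4) = mex{1,1,0} = 2
G(5) = mex{2,0,1} = 3
G(6) = mex{3,1,0} = 2
G(7) = mex{2,2,1} = 0
G(8) = mex{0,3,2,0} = 1
G(9) = mex{1,2,3,1} = 0
G(10) = mex{0,0,2,0} = 1
G(11) = mex{1,1,0,1} = 2
G(12) = mex{2,0,1,2} = 3
G(13) = mex{3,1,0,3} = 2
G(14) = mex{2,2,1,2} = 0
G(15) = mex{0,3,2,0} = 1
G(16) = mex{1,2,3,1} = 0
G(17) = mex{0,0,2,0} = 1
G(18) = mex{1,1,0,1} = 2
P-positions are exactly the n with G(n) = 0.

0, 2, 7, 9, 14, 16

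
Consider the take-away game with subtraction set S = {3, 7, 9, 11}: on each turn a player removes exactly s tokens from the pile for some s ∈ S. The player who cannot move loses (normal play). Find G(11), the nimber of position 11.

n :  0  1  2  3  4  5  6  7  8  9 10 11
G :  0  0  0  1  1  1  0  2  2  1  3  3

3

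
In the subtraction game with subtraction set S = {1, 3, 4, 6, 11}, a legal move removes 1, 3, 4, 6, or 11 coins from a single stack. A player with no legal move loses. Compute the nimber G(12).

G(0) = 0
G(1) = mex{0} = 1
G(2) = mex{1} = 0
G(3) = mex{0,0} = 1
G(4) = mex{1,1,0} = 2
G(5) = mex{2,0,1} = 3
G(6) = mex{3,1,0,0} = 2
G(7) = mex{2,2,1,1} = 0
G(8) = mex{0,3,2,0} = 1
G(9) = mex{1,2,3,1} = 0
G(10) = mex{0,0,2,2} = 1
G(11) = mex{1,1,0,3,0} = 2
G(12) = mex{2,0,1,2,1} = 3

3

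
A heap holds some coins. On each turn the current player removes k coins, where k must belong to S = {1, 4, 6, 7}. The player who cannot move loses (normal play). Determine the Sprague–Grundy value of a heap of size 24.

1

n :  0  1  2  3  4  5  6  7  8  9 10 11 12 13 14 15 16 17 18 19 20 21 22 23 24
G :  0  1  0  1  2  0  1  2  3  2  0  1  2  0  1  0  1  2  0  1  2  3  2  0  1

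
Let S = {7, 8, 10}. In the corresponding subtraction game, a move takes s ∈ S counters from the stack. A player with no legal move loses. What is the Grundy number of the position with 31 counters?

G(0) = 0
G(1) = mex{} = 0
G(2) = mex{} = 0
G(3) = mex{} = 0
G(4) = mex{} = 0
G(5) = mex{} = 0
G(6) = mex{} = 0
G(7) = mex{0} = 1
G(8) = mex{0,0} = 1
G(9) = mex{0,0} = 1
G(10) = mex{0,0,0} = 1
G(11) = mex{0,0,0} = 1
G(12) = mex{0,0,0} = 1
G(13) = mex{0,0,0} = 1
G(14) = mex{1,0,0} = 2
G(15) = mex{1,1,0} = 2
G(16) = mex{1,1,0} = 2
G(17) = mex{1,1,1} = 0
G(18) = mex{1,1,1} = 0
G(19) = mex{1,1,1} = 0
G(20) = mex{1,1,1} = 0
G(21) = mex{2,1,1} = 0
G(22) = mex{2,2,1} = 0
G(23) = mex{2,2,1} = 0
G(24) = mex{0,2,2} = 1
G(25) = mex{0,0,2} = 1
G(26) = mex{0,0,2} = 1
G(27) = mex{0,0,0} = 1
G(28) = mex{0,0,0} = 1
G(29) = mex{0,0,0} = 1
G(30) = mex{0,0,0} = 1
G(31) = mex{1,0,0} = 2

2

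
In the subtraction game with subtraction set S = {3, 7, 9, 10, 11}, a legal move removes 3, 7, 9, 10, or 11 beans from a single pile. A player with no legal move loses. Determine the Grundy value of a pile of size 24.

4

G(0) = 0
G(1) = mex{} = 0
G(2) = mex{} = 0
G(3) = mex{0} = 1
G(4) = mex{0} = 1
G(5) = mex{0} = 1
G(6) = mex{1} = 0
G(7) = mex{1,0} = 2
G(8) = mex{1,0} = 2
G(9) = mex{0,0,0} = 1
G(10) = mex{2,1,0,0} = 3
G(11) = mex{2,1,0,0,0} = 3
G(12) = mex{1,1,1,0,0} = 2
G(13) = mex{3,0,1,1,0} = 2
G(14) = mex{3,2,1,1,1} = 0
G(15) = mex{2,2,0,1,1} = 3
G(16) = mex{2,1,2,0,1} = 3
G(17) = mex{0,3,2,2,0} = 1
G(18) = mex{3,3,1,2,2} = 0
G(19) = mex{3,2,3,1,2} = 0
G(20) = mex{1,2,3,3,1} = 0
G(21) = mex{0,0,2,3,3} = 1
G(22) = mex{0,3,2,2,3} = 1
G(23) = mex{0,3,0,2,2} = 1
G(24) = mex{1,1,3,0,2} = 4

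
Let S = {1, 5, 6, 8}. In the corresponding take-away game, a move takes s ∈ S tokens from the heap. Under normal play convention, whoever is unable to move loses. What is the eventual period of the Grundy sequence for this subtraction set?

n :  0  1  2  3  4  5  6  7  8  9 10 11 12 13 14 15 16 17 18 19 20 21 22 23
G :  0  1  0  1  0  1  2  3  2  3  2  0  1  0  1  0  1  2  3  2  3  2  0  1
G(n+11) = G(n) holds for n = 0,…,7 (a full window of length max(S) = 8), so the sequence is purely periodic with period 11.

11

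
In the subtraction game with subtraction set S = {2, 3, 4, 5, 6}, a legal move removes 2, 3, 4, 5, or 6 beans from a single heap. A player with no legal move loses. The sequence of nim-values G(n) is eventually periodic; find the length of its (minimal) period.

G(0) = 0
G(1) = mex{} = 0
G(2) = mex{0} = 1
G(3) = mex{0,0} = 1
G(4) = mex{1,0,0} = 2
G(5) = mex{1,1,0,0} = 2
G(6) = mex{2,1,1,0,0} = 3
G(7) = mex{2,2,1,1,0} = 3
G(8) = mex{3,2,2,1,1} = 0
G(9) = mex{3,3,2,2,1} = 0
G(10) = mex{0,3,3,2,2} = 1
G(11) = mex{0,0,3,3,2} = 1
G(12) = mex{1,0,0,3,3} = 2
G(13) = mex{1,1,0,0,3} = 2
G(14) = mex{2,1,1,0,0} = 3
G(15) = mex{2,2,1,1,0} = 3
G(16) = mex{3,2,2,1,1} = 0
G(17) = mex{3,3,2,2,1} = 0
G(n+8) = G(n) holds for n = 0,…,5 (a full window of length max(S) = 6), so the sequence is purely periodic with period 8.

8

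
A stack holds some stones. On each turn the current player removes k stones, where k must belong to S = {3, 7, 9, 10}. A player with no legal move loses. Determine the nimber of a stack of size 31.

G(0) = 0
G(1) = mex{} = 0
G(2) = mex{} = 0
G(3) = mex{0} = 1
G(4) = mex{0} = 1
G(5) = mex{0} = 1
G(6) = mex{1} = 0
G(7) = mex{1,0} = 2
G(8) = mex{1,0} = 2
G(9) = mex{0,0,0} = 1
G(10) = mex{2,1,0,0} = 3
G(11) = mex{2,1,0,0} = 3
G(12) = mex{1,1,1,0} = 2
G(13) = mex{3,0,1,1} = 2
G(14) = mex{3,2,1,1} = 0
G(15) = mex{2,2,0,1} = 3
G(16) = mex{2,1,2,0} = 3
G(17) = mex{0,3,2,2} = 1
G(18) = mex{3,3,1,2} = 0
G(19) = mex{3,2,3,1} = 0
G(20) = mex{1,2,3,3} = 0
G(21) = mex{0,0,2,3} = 1
G(22) = mex{0,3,2,2} = 1
G(23) = mex{0,3,0,2} = 1
G(24) = mex{1,1,3,0} = 2
G(25) = mex{1,0,3,3} = 2
G(26) = mex{1,0,1,3} = 2
G(27) = mex{2,0,0,1} = 3
G(28) = mex{2,1,0,0} = 3
G(29) = mex{2,1,0,0} = 3
G(30) = mex{3,1,1,0} = 2
G(31) = mex{3,2,1,1} = 0

0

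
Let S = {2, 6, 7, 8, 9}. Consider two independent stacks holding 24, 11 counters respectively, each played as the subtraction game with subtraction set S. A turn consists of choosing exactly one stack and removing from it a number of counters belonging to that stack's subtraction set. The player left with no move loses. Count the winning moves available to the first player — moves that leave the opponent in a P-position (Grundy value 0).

All stacks use S = {2, 6, 7, 8, 9}:
n :  0  1  2  3  4  5  6  7  8  9 10 11 12 13 14 15 16 17 18 19 20 21 22 23 24
G :  0  0  1  1  0  0  1  1  2  2  3  3  2  2  3  0  0  1  1  0  0  1  1  2  2
Stack A: G(24) = 2.
Stack B: G(11) = 3.
Combined Grundy value = 2 ⊕ 3 = 1.
A winning move leaves total XOR = 0, i.e. changes one component's Grundy value g to g ⊕ X where X is the current total.
Stack A: need g' = 2⊕1 = 3. Options: 24−2→G=1, 24−6→G=1, 24−7→G=1, 24−8→G=0, 24−9→G=0. Hits: 0.
Stack B: need g' = 3⊕1 = 2. Options: 11−2→G=2, 11−6→G=0, 11−7→G=0, 11−8→G=1, 11−9→G=1. Hits: 1.

1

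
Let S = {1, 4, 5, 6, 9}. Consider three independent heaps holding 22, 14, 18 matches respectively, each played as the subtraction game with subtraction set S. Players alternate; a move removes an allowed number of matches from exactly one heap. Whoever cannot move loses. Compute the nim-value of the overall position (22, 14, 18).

6

All heaps use S = {1, 4, 5, 6, 9}:
G(0) = 0
G(1) = mex{0} = 1
G(2) = mex{1} = 0
G(3) = mex{0} = 1
G(4) = mex{1,0} = 2
G(5) = mex{2,1,0} = 3
G(6) = mex{3,0,1,0} = 2
G(7) = mex{2,1,0,1} = 3
G(8) = mex{3,2,1,0} = 4
G(9) = mex{4,3,2,1,0} = 5
G(10) = mex{5,2,3,2,1} = 0
G(11) = mex{0,3,2,3,0} = 1
G(12) = mex{1,4,3,2,1} = 0
G(13) = mex{0,5,4,3,2} = 1
G(14) = mex{1,0,5,4,3} = 2
G(15) = mex{2,1,0,5,2} = 3
G(16) = mex{3,0,1,0,3} = 2
G(17) = mex{2,1,0,1,4} = 3
G(18) = mex{3,2,1,0,5} = 4
G(19) = mex{4,3,2,1,0} = 5
G(20) = mex{5,2,3,2,1} = 0
G(21) = mex{0,3,2,3,0} = 1
G(22) = mex{1,4,3,2,1} = 0
Heap A: G(22) = 0.
Heap B: G(14) = 2.
Heap C: G(18) = 4.
Combined Grundy value = 0 ⊕ 2 ⊕ 4 = 6.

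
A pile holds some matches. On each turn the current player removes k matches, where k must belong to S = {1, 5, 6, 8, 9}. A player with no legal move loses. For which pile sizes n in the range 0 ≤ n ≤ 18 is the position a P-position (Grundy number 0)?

n :  0  1  2  3  4  5  6  7  8  9 10 11 12 13 14 15 16 17 18
G :  0  1  0  1  0  1  2  3  2  3  2  3  4  5  0  1  0  1  0
P-positions are exactly the n with G(n) = 0.

0, 2, 4, 14, 16, 18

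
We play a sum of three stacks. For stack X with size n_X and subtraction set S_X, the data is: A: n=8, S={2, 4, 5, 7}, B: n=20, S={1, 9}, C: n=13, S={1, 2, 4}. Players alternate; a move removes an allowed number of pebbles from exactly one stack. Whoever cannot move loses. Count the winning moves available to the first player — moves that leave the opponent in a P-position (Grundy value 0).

Stack A, S = {2, 4, 5, 7}:
n : 0 1 2 3 4 5 6 7 8
G : 0 0 1 1 2 2 3 3 4
G_A(8) = 4.
Stack B, S = {1, 9}:
n :  0  1  2  3  4  5  6  7  8  9 10 11 12 13 14 15 16 17 18 19 20
G :  0  1  0  1  0  1  0  1  0  1  0  1  0  1  0  1  0  1  0  1  0
G_B(20) = 0.
Stack C, S = {1, 2, 4}:
n :  0  1  2  3  4  5  6  7  8  9 10 11 12 13
G :  0  1  2  0  1  2  0  1  2  0  1  2  0  1
G_C(13) = 1.
Combined Grundy value = 4 ⊕ 0 ⊕ 1 = 5.
A winning move leaves total XOR = 0, i.e. changes one component's Grundy value g to g ⊕ X where X is the current total.
Stack A: need g' = 4⊕5 = 1. Options: 8−2→G=3, 8−4→G=2, 8−5→G=1, 8−7→G=0. Hits: 1.
Stack B: need g' = 0⊕5 = 5. Options: 20−1→G=1, 20−9→G=1. Hits: 0.
Stack C: need g' = 1⊕5 = 4. Options: 13−1→G=0, 13−2→G=2, 13−4→G=0. Hits: 0.

1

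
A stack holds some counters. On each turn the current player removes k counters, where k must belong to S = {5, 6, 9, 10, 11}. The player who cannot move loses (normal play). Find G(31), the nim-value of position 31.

n :  0  1  2  3  4  5  6  7  8  9 10 11 12 13 14 15 16 17 18 19 20 21 22 23 24 25 26 27 28 29 30 31
G :  0  0  0  0  0  1  1  1  1  1  2  2  2  2  2  3  0  0  0  0  0  1  1  1  1  1  2  2  2  2  2  3

3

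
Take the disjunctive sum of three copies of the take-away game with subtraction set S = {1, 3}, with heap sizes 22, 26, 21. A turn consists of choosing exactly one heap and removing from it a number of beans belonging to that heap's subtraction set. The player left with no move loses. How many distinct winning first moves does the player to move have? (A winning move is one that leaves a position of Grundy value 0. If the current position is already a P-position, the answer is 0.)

All heaps use S = {1, 3}:
G(0) = 0
G(1) = mex{0} = 1
G(2) = mex{1} = 0
G(3) = mex{0,0} = 1
G(4) = mex{1,1} = 0
G(5) = mex{0,0} = 1
G(6) = mex{1,1} = 0
G(7) = mex{0,0} = 1
G(8) = mex{1,1} = 0
G(9) = mex{0,0} = 1
G(10) = mex{1,1} = 0
G(11) = mex{0,0} = 1
G(12) = mex{1,1} = 0
G(13) = mex{0,0} = 1
G(14) = mex{1,1} = 0
G(15) = mex{0,0} = 1
G(16) = mex{1,1} = 0
G(17) = mex{0,0} = 1
G(18) = mex{1,1} = 0
G(19) = mex{0,0} = 1
G(20) = mex{1,1} = 0
G(21) = mex{0,0} = 1
G(22) = mex{1,1} = 0
G(23) = mex{0,0} = 1
G(24) = mex{1,1} = 0
G(25) = mex{0,0} = 1
G(26) = mex{1,1} = 0
Heap A: G(22) = 0.
Heap B: G(26) = 0.
Heap C: G(21) = 1.
Combined Grundy value = 0 ⊕ 0 ⊕ 1 = 1.
A winning move leaves total XOR = 0, i.e. changes one component's Grundy value g to g ⊕ X where X is the current total.
Heap A: need g' = 0⊕1 = 1. Options: 22−1→G=1, 22−3→G=1. Hits: 2.
Heap B: need g' = 0⊕1 = 1. Options: 26−1→G=1, 26−3→G=1. Hits: 2.
Heap C: need g' = 1⊕1 = 0. Options: 21−1→G=0, 21−3→G=0. Hits: 2.

6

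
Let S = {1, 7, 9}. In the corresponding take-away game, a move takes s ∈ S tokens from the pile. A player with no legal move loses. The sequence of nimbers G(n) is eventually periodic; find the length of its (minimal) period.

2

G(0) = 0
G(1) = mex{0} = 1
G(2) = mex{1} = 0
G(3) = mex{0} = 1
G(4) = mex{1} = 0
G(5) = mex{0} = 1
G(6) = mex{1} = 0
G(7) = mex{0,0} = 1
G(8) = mex{1,1} = 0
G(9) = mex{0,0,0} = 1
G(10) = mex{1,1,1} = 0
G(11) = mex{0,0,0} = 1
G(12) = mex{1,1,1} = 0
G(13) = mex{0,0,0} = 1
G(14) = mex{1,1,1} = 0
G(n+2) = G(n) holds for n = 0,…,8 (a full window of length max(S) = 9), so the sequence is purely periodic with period 2.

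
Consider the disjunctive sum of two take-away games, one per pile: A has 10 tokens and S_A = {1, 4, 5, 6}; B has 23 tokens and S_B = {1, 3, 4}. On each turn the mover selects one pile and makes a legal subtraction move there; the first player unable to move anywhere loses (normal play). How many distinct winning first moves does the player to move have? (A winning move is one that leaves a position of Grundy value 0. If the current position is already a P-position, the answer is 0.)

Pile A, S = {1, 4, 5, 6}:
n :  0  1  2  3  4  5  6  7  8  9 10
G :  0  1  0  1  2  3  2  3  4  0  1
G_A(10) = 1.
Pile B, S = {1, 3, 4}:
n :  0  1  2  3  4  5  6  7  8  9 10 11 12 13 14 15 16 17 18 19 20 21 22 23
G :  0  1  0  1  2  3  2  0  1  0  1  2  3  2  0  1  0  1  2  3  2  0  1  0
G_B(23) = 0.
Combined Grundy value = 1 ⊕ 0 = 1.
A winning move leaves total XOR = 0, i.e. changes one component's Grundy value g to g ⊕ X where X is the current total.
Pile A: need g' = 1⊕1 = 0. Options: 10−1→G=0, 10−4→G=2, 10−5→G=3, 10−6→G=2. Hits: 1.
Pile B: need g' = 0⊕1 = 1. Options: 23−1→G=1, 23−3→G=2, 23−4→G=3. Hits: 1.

2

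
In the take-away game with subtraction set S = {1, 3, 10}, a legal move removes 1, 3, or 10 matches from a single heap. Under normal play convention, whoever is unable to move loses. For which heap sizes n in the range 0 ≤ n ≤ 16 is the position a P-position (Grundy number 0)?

n :  0  1  2  3  4  5  6  7  8  9 10 11 12 13 14 15 16
G :  0  1  0  1  0  1  0  1  0  1  2  3  2  0  1  0  1
P-positions are exactly the n with G(n) = 0.

0, 2, 4, 6, 8, 13, 15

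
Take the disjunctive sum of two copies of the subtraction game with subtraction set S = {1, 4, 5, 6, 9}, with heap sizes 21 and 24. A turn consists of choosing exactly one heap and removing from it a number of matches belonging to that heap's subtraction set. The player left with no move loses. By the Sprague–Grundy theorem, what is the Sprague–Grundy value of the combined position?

3

All heaps use S = {1, 4, 5, 6, 9}:
G(0) = 0
G(1) = mex{0} = 1
G(2) = mex{1} = 0
G(3) = mex{0} = 1
G(4) = mex{1,0} = 2
G(5) = mex{2,1,0} = 3
G(6) = mex{3,0,1,0} = 2
G(7) = mex{2,1,0,1} = 3
G(8) = mex{3,2,1,0} = 4
G(9) = mex{4,3,2,1,0} = 5
G(10) = mex{5,2,3,2,1} = 0
G(11) = mex{0,3,2,3,0} = 1
G(12) = mex{1,4,3,2,1} = 0
G(13) = mex{0,5,4,3,2} = 1
G(14) = mex{1,0,5,4,3} = 2
G(15) = mex{2,1,0,5,2} = 3
G(16) = mex{3,0,1,0,3} = 2
G(17) = mex{2,1,0,1,4} = 3
G(18) = mex{3,2,1,0,5} = 4
G(19) = mex{4,3,2,1,0} = 5
G(20) = mex{5,2,3,2,1} = 0
G(21) = mex{0,3,2,3,0} = 1
G(22) = mex{1,4,3,2,1} = 0
G(23) = mex{0,5,4,3,2} = 1
G(24) = mex{1,0,5,4,3} = 2
Heap A: G(21) = 1.
Heap B: G(24) = 2.
Combined Grundy value = 1 ⊕ 2 = 3.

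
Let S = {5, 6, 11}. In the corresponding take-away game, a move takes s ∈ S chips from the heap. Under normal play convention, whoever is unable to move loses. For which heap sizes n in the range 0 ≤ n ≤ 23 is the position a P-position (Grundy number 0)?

0, 1, 2, 3, 4, 16, 17, 18, 19, 20

n :  0  1  2  3  4  5  6  7  8  9 10 11 12 13 14 15 16 17 18 19 20 21 22 23
G :  0  0  0  0  0  1  1  1  1  1  2  2  2  2  2  3  0  0  0  0  0  1  1  1
P-positions are exactly the n with G(n) = 0.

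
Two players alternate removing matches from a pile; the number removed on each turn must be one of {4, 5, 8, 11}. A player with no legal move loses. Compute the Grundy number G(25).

2

G(0) = 0
G(1) = mex{} = 0
G(2) = mex{} = 0
G(3) = mex{} = 0
G(4) = mex{0} = 1
G(5) = mex{0,0} = 1
G(6) = mex{0,0} = 1
G(7) = mex{0,0} = 1
G(8) = mex{1,0,0} = 2
G(9) = mex{1,1,0} = 2
G(10) = mex{1,1,0} = 2
G(11) = mex{1,1,0,0} = 2
G(12) = mex{2,1,1,0} = 3
G(13) = mex{2,2,1,0} = 3
G(14) = mex{2,2,1,0} = 3
G(15) = mex{2,2,1,1} = 0
G(16) = mex{3,2,2,1} = 0
G(17) = mex{3,3,2,1} = 0
G(18) = mex{3,3,2,1} = 0
G(19) = mex{0,3,2,2} = 1
G(20) = mex{0,0,3,2} = 1
G(21) = mex{0,0,3,2} = 1
G(22) = mex{0,0,3,2} = 1
G(23) = mex{1,0,0,3} = 2
G(24) = mex{1,1,0,3} = 2
G(25) = mex{1,1,0,3} = 2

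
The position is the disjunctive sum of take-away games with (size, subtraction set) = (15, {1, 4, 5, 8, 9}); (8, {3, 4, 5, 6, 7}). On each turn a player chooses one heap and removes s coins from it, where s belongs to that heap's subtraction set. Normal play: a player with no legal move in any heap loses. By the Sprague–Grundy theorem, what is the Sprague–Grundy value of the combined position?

3

Heap A, S = {1, 4, 5, 8, 9}:
G(0) = 0
G(1) = mex{0} = 1
G(2) = mex{1} = 0
G(3) = mex{0} = 1
G(4) = mex{1,0} = 2
G(5) = mex{2,1,0} = 3
G(6) = mex{3,0,1} = 2
G(7) = mex{2,1,0} = 3
G(8) = mex{3,2,1,0} = 4
G(9) = mex{4,3,2,1,0} = 5
G(10) = mex{5,2,3,0,1} = 4
G(11) = mex{4,3,2,1,0} = 5
G(12) = mex{5,4,3,2,1} = 0
G(13) = mex{0,5,4,3,2} = 1
G(14) = mex{1,4,5,2,3} = 0
G(15) = mex{0,5,4,3,2} = 1
G_A(15) = 1.
Heap B, S = {3, 4, 5, 6, 7}:
n : 0 1 2 3 4 5 6 7 8
G : 0 0 0 1 1 1 2 2 2
G_B(8) = 2.
Combined Grundy value = 1 ⊕ 2 = 3.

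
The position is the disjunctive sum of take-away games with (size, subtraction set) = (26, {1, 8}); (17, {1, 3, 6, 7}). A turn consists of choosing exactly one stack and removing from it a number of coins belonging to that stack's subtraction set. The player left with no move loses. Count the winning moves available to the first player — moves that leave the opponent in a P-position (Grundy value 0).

Stack A, S = {1, 8}:
n :  0  1  2  3  4  5  6  7  8  9 10 11 12 13 14 15 16 17 18 19 20 21 22 23 24 25 26
G :  0  1  0  1  0  1  0  1  2  0  1  0  1  0  1  0  1  2  0  1  0  1  0  1  0  1  2
G_A(26) = 2.
Stack B, S = {1, 3, 6, 7}:
n :  0  1  2  3  4  5  6  7  8  9 10 11 12 13 14 15 16 17
G :  0  1  0  1  0  1  2  3  2  3  2  3  0  1  0  1  0  1
G_B(17) = 1.
Combined Grundy value = 2 ⊕ 1 = 3.
A winning move leaves total XOR = 0, i.e. changes one component's Grundy value g to g ⊕ X where X is the current total.
Stack A: need g' = 2⊕3 = 1. Options: 26−1→G=1, 26−8→G=0. Hits: 1.
Stack B: need g' = 1⊕3 = 2. Options: 17−1→G=0, 17−3→G=0, 17−6→G=3, 17−7→G=2. Hits: 1.

2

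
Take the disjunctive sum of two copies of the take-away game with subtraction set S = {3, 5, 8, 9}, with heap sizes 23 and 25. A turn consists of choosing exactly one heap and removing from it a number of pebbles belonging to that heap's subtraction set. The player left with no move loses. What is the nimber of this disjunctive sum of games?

3

All heaps use S = {3, 5, 8, 9}:
G(0) = 0
G(1) = mex{} = 0
G(2) = mex{} = 0
G(3) = mex{0} = 1
G(4) = mex{0} = 1
G(5) = mex{0,0} = 1
G(6) = mex{1,0} = 2
G(7) = mex{1,0} = 2
G(8) = mex{1,1,0} = 2
G(9) = mex{2,1,0,0} = 3
G(10) = mex{2,1,0,0} = 3
G(11) = mex{2,2,1,0} = 3
G(12) = mex{3,2,1,1} = 0
G(13) = mex{3,2,1,1} = 0
G(14) = mex{3,3,2,1} = 0
G(15) = mex{0,3,2,2} = 1
G(16) = mex{0,3,2,2} = 1
G(17) = mex{0,0,3,2} = 1
G(18) = mex{1,0,3,3} = 2
G(19) = mex{1,0,3,3} = 2
G(20) = mex{1,1,0,3} = 2
G(21) = mex{2,1,0,0} = 3
G(22) = mex{2,1,0,0} = 3
G(23) = mex{2,2,1,0} = 3
G(24) = mex{3,2,1,1} = 0
G(25) = mex{3,2,1,1} = 0
Heap A: G(23) = 3.
Heap B: G(25) = 0.
Combined Grundy value = 3 ⊕ 0 = 3.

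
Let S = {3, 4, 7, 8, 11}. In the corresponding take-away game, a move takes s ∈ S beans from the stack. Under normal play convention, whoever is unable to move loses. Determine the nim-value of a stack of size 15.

0

G(0) = 0
G(1) = mex{} = 0
G(2) = mex{} = 0
G(3) = mex{0} = 1
G(4) = mex{0,0} = 1
G(5) = mex{0,0} = 1
G(6) = mex{1,0} = 2
G(7) = mex{1,1,0} = 2
G(8) = mex{1,1,0,0} = 2
G(9) = mex{2,1,0,0} = 3
G(10) = mex{2,2,1,0} = 3
G(11) = mex{2,2,1,1,0} = 3
G(12) = mex{3,2,1,1,0} = 4
G(13) = mex{3,3,2,1,0} = 4
G(14) = mex{3,3,2,2,1} = 0
G(15) = mex{4,3,2,2,1} = 0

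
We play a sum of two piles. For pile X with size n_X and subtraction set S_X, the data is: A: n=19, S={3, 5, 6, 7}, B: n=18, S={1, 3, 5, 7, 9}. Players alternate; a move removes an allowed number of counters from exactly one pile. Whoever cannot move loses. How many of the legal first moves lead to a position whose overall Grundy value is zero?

Pile A, S = {3, 5, 6, 7}:
G(0) = 0
G(1) = mex{} = 0
G(2) = mex{} = 0
G(3) = mex{0} = 1
G(4) = mex{0} = 1
G(5) = mex{0,0} = 1
G(6) = mex{1,0,0} = 2
G(7) = mex{1,0,0,0} = 2
G(8) = mex{1,1,0,0} = 2
G(9) = mex{2,1,1,0} = 3
G(10) = mex{2,1,1,1} = 0
G(11) = mex{2,2,1,1} = 0
G(12) = mex{3,2,2,1} = 0
G(13) = mex{0,2,2,2} = 1
G(14) = mex{0,3,2,2} = 1
G(15) = mex{0,0,3,2} = 1
G(16) = mex{1,0,0,3} = 2
G(17) = mex{1,0,0,0} = 2
G(18) = mex{1,1,0,0} = 2
G(19) = mex{2,1,1,0} = 3
G_A(19) = 3.
Pile B, S = {1, 3, 5, 7, 9}:
G(0) = 0
G(1) = mex{0} = 1
G(2) = mex{1} = 0
G(3) = mex{0,0} = 1
G(4) = mex{1,1} = 0
G(5) = mex{0,0,0} = 1
G(6) = mex{1,1,1} = 0
G(7) = mex{0,0,0,0} = 1
G(8) = mex{1,1,1,1} = 0
G(9) = mex{0,0,0,0,0} = 1
G(10) = mex{1,1,1,1,1} = 0
G(11) = mex{0,0,0,0,0} = 1
G(12) = mex{1,1,1,1,1} = 0
G(13) = mex{0,0,0,0,0} = 1
G(14) = mex{1,1,1,1,1} = 0
G(15) = mex{0,0,0,0,0} = 1
G(16) = mex{1,1,1,1,1} = 0
G(17) = mex{0,0,0,0,0} = 1
G(18) = mex{1,1,1,1,1} = 0
G_B(18) = 0.
Combined Grundy value = 3 ⊕ 0 = 3.
A winning move leaves total XOR = 0, i.e. changes one component's Grundy value g to g ⊕ X where X is the current total.
Pile A: need g' = 3⊕3 = 0. Options: 19−3→G=2, 19−5→G=1, 19−6→G=1, 19−7→G=0. Hits: 1.
Pile B: need g' = 0⊕3 = 3. Options: 18−1→G=1, 18−3→G=1, 18−5→G=1, 18−7→G=1, 18−9→G=1. Hits: 0.

1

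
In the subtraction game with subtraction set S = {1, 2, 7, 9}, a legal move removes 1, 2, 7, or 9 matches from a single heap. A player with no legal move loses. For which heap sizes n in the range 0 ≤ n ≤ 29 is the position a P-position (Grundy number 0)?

0, 3, 6, 11, 14, 17, 22, 25, 28

G(0) = 0
G(1) = mex{0} = 1
G(2) = mex{1,0} = 2
G(3) = mex{2,1} = 0
G(4) = mex{0,2} = 1
G(5) = mex{1,0} = 2
G(6) = mex{2,1} = 0
G(7) = mex{0,2,0} = 1
G(8) = mex{1,0,1} = 2
G(9) = mex{2,1,2,0} = 3
G(10) = mex{3,2,0,1} = 4
G(11) = mex{4,3,1,2} = 0
G(12) = mex{0,4,2,0} = 1
G(13) = mex{1,0,0,1} = 2
G(14) = mex{2,1,1,2} = 0
G(15) = mex{0,2,2,0} = 1
G(16) = mex{1,0,3,1} = 2
G(17) = mex{2,1,4,2} = 0
G(18) = mex{0,2,0,3} = 1
G(19) = mex{1,0,1,4} = 2
G(20) = mex{2,1,2,0} = 3
G(21) = mex{3,2,0,1} = 4
G(22) = mex{4,3,1,2} = 0
G(23) = mex{0,4,2,0} = 1
G(24) = mex{1,0,0,1} = 2
G(25) = mex{2,1,1,2} = 0
G(26) = mex{0,2,2,0} = 1
G(27) = mex{1,0,3,1} = 2
G(28) = mex{2,1,4,2} = 0
G(29) = mex{0,2,0,3} = 1
P-positions are exactly the n with G(n) = 0.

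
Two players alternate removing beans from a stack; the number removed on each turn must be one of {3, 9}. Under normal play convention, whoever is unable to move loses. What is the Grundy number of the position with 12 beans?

0

n :  0  1  2  3  4  5  6  7  8  9 10 11 12
G :  0  0  0  1  1  1  0  0  0  1  1  1  0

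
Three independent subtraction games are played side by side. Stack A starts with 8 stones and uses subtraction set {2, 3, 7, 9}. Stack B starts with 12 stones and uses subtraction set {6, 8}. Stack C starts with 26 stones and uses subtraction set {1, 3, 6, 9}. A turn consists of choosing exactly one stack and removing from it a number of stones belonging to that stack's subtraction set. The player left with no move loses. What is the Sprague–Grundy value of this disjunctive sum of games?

Stack A, S = {2, 3, 7, 9}:
n : 0 1 2 3 4 5 6 7 8
G : 0 0 1 1 2 0 0 1 1
G_A(8) = 1.
Stack B, S = {6, 8}:
n :  0  1  2  3  4  5  6  7  8  9 10 11 12
G :  0  0  0  0  0  0  1  1  1  1  1  1  2
G_B(12) = 2.
Stack C, S = {1, 3, 6, 9}:
G(0) = 0
G(1) = mex{0} = 1
G(2) = mex{1} = 0
G(3) = mex{0,0} = 1
G(4) = mex{1,1} = 0
G(5) = mex{0,0} = 1
G(6) = mex{1,1,0} = 2
G(7) = mex{2,0,1} = 3
G(8) = mex{3,1,0} = 2
G(9) = mex{2,2,1,0} = 3
G(10) = mex{3,3,0,1} = 2
G(11) = mex{2,2,1,0} = 3
G(12) = mex{3,3,2,1} = 0
G(13) = mex{0,2,3,0} = 1
G(14) = mex{1,3,2,1} = 0
G(15) = mex{0,0,3,2} = 1
G(16) = mex{1,1,2,3} = 0
G(17) = mex{0,0,3,2} = 1
G(18) = mex{1,1,0,3} = 2
G(19) = mex{2,0,1,2} = 3
G(20) = mex{3,1,0,3} = 2
G(21) = mex{2,2,1,0} = 3
G(22) = mex{3,3,0,1} = 2
G(23) = mex{2,2,1,0} = 3
G(24) = mex{3,3,2,1} = 0
G(25) = mex{0,2,3,0} = 1
G(26) = mex{1,3,2,1} = 0
G_C(26) = 0.
Combined Grundy value = 1 ⊕ 2 ⊕ 0 = 3.

3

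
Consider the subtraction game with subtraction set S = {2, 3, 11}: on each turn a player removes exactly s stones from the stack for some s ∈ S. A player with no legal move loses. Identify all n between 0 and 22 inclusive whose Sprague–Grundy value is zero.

0, 1, 5, 6, 10, 14, 15, 19, 20

n :  0  1  2  3  4  5  6  7  8  9 10 11 12 13 14 15 16 17 18 19 20 21 22
G :  0  0  1  1  2  0  0  1  1  2  0  3  1  2  0  0  1  1  2  0  0  1  1
P-positions are exactly the n with G(n) = 0.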